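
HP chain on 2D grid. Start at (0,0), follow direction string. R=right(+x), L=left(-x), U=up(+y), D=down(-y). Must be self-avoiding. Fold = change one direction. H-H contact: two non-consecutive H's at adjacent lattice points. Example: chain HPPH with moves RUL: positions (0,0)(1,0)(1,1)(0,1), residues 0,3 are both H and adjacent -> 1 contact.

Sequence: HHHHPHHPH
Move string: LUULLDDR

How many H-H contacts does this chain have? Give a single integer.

Answer: 1

Derivation:
Positions: [(0, 0), (-1, 0), (-1, 1), (-1, 2), (-2, 2), (-3, 2), (-3, 1), (-3, 0), (-2, 0)]
H-H contact: residue 1 @(-1,0) - residue 8 @(-2, 0)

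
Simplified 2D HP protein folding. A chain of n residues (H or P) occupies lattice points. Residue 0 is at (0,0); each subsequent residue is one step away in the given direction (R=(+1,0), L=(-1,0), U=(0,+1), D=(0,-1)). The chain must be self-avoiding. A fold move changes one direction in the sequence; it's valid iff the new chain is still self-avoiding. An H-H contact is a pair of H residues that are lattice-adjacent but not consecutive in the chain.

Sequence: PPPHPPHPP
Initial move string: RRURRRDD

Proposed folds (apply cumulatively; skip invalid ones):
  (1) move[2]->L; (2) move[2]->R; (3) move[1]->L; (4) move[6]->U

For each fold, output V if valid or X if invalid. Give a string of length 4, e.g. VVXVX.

Answer: XVXX

Derivation:
Initial: RRURRRDD -> [(0, 0), (1, 0), (2, 0), (2, 1), (3, 1), (4, 1), (5, 1), (5, 0), (5, -1)]
Fold 1: move[2]->L => RRLRRRDD INVALID (collision), skipped
Fold 2: move[2]->R => RRRRRRDD VALID
Fold 3: move[1]->L => RLRRRRDD INVALID (collision), skipped
Fold 4: move[6]->U => RRRRRRUD INVALID (collision), skipped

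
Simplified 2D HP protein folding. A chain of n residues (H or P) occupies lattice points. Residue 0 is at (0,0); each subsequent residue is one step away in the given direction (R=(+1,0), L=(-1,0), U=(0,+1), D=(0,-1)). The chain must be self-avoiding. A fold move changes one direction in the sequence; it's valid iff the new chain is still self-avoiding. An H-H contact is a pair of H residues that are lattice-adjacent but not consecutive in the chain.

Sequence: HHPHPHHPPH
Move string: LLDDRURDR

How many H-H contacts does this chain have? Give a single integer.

Positions: [(0, 0), (-1, 0), (-2, 0), (-2, -1), (-2, -2), (-1, -2), (-1, -1), (0, -1), (0, -2), (1, -2)]
H-H contact: residue 1 @(-1,0) - residue 6 @(-1, -1)
H-H contact: residue 3 @(-2,-1) - residue 6 @(-1, -1)

Answer: 2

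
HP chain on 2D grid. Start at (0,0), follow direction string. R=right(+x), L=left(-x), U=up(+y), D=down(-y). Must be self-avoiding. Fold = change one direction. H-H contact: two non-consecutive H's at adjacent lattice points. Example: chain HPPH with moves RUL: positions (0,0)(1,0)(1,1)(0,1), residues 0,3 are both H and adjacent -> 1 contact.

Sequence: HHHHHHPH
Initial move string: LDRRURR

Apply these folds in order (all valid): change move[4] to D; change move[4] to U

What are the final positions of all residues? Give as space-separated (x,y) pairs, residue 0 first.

Answer: (0,0) (-1,0) (-1,-1) (0,-1) (1,-1) (1,0) (2,0) (3,0)

Derivation:
Initial moves: LDRRURR
Fold: move[4]->D => LDRRDRR (positions: [(0, 0), (-1, 0), (-1, -1), (0, -1), (1, -1), (1, -2), (2, -2), (3, -2)])
Fold: move[4]->U => LDRRURR (positions: [(0, 0), (-1, 0), (-1, -1), (0, -1), (1, -1), (1, 0), (2, 0), (3, 0)])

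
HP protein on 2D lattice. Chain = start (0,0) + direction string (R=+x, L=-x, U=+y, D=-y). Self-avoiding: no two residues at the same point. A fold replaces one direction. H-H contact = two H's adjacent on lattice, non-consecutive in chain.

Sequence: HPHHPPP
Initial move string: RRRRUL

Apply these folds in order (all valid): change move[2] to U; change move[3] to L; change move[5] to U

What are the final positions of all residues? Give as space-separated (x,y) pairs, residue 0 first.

Answer: (0,0) (1,0) (2,0) (2,1) (1,1) (1,2) (1,3)

Derivation:
Initial moves: RRRRUL
Fold: move[2]->U => RRURUL (positions: [(0, 0), (1, 0), (2, 0), (2, 1), (3, 1), (3, 2), (2, 2)])
Fold: move[3]->L => RRULUL (positions: [(0, 0), (1, 0), (2, 0), (2, 1), (1, 1), (1, 2), (0, 2)])
Fold: move[5]->U => RRULUU (positions: [(0, 0), (1, 0), (2, 0), (2, 1), (1, 1), (1, 2), (1, 3)])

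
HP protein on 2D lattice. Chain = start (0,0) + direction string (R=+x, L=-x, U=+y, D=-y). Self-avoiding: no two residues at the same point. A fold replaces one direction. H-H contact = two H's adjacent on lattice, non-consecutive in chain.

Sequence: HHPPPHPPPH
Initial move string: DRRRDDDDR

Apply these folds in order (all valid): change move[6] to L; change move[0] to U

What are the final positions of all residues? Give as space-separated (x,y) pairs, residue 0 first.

Answer: (0,0) (0,1) (1,1) (2,1) (3,1) (3,0) (3,-1) (2,-1) (2,-2) (3,-2)

Derivation:
Initial moves: DRRRDDDDR
Fold: move[6]->L => DRRRDDLDR (positions: [(0, 0), (0, -1), (1, -1), (2, -1), (3, -1), (3, -2), (3, -3), (2, -3), (2, -4), (3, -4)])
Fold: move[0]->U => URRRDDLDR (positions: [(0, 0), (0, 1), (1, 1), (2, 1), (3, 1), (3, 0), (3, -1), (2, -1), (2, -2), (3, -2)])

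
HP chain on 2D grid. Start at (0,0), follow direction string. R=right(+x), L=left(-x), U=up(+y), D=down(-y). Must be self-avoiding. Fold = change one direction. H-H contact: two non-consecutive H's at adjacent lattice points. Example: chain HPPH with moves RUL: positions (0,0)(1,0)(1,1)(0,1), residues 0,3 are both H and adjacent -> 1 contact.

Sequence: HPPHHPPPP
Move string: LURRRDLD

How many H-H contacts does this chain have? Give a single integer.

Positions: [(0, 0), (-1, 0), (-1, 1), (0, 1), (1, 1), (2, 1), (2, 0), (1, 0), (1, -1)]
H-H contact: residue 0 @(0,0) - residue 3 @(0, 1)

Answer: 1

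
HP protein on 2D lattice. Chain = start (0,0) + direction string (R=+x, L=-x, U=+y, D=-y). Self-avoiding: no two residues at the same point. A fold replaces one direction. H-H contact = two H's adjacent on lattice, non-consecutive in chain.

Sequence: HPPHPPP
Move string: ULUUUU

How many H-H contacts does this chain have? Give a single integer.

Answer: 0

Derivation:
Positions: [(0, 0), (0, 1), (-1, 1), (-1, 2), (-1, 3), (-1, 4), (-1, 5)]
No H-H contacts found.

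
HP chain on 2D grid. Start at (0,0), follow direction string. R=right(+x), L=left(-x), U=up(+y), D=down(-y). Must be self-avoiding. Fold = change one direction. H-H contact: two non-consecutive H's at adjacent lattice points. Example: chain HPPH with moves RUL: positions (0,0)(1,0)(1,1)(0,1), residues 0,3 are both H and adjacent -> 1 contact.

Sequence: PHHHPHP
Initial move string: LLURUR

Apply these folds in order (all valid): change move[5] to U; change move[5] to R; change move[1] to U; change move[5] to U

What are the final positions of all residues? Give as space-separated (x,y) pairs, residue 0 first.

Initial moves: LLURUR
Fold: move[5]->U => LLURUU (positions: [(0, 0), (-1, 0), (-2, 0), (-2, 1), (-1, 1), (-1, 2), (-1, 3)])
Fold: move[5]->R => LLURUR (positions: [(0, 0), (-1, 0), (-2, 0), (-2, 1), (-1, 1), (-1, 2), (0, 2)])
Fold: move[1]->U => LUURUR (positions: [(0, 0), (-1, 0), (-1, 1), (-1, 2), (0, 2), (0, 3), (1, 3)])
Fold: move[5]->U => LUURUU (positions: [(0, 0), (-1, 0), (-1, 1), (-1, 2), (0, 2), (0, 3), (0, 4)])

Answer: (0,0) (-1,0) (-1,1) (-1,2) (0,2) (0,3) (0,4)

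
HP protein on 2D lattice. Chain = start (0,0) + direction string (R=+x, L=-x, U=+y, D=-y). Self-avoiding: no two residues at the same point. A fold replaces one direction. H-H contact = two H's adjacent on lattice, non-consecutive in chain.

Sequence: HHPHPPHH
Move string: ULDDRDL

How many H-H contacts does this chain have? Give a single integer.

Answer: 1

Derivation:
Positions: [(0, 0), (0, 1), (-1, 1), (-1, 0), (-1, -1), (0, -1), (0, -2), (-1, -2)]
H-H contact: residue 0 @(0,0) - residue 3 @(-1, 0)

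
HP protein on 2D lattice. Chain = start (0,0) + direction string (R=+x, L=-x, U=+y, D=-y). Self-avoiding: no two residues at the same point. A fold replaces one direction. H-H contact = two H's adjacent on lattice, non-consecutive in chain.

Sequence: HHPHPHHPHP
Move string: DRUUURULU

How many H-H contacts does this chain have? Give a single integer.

Positions: [(0, 0), (0, -1), (1, -1), (1, 0), (1, 1), (1, 2), (2, 2), (2, 3), (1, 3), (1, 4)]
H-H contact: residue 0 @(0,0) - residue 3 @(1, 0)
H-H contact: residue 5 @(1,2) - residue 8 @(1, 3)

Answer: 2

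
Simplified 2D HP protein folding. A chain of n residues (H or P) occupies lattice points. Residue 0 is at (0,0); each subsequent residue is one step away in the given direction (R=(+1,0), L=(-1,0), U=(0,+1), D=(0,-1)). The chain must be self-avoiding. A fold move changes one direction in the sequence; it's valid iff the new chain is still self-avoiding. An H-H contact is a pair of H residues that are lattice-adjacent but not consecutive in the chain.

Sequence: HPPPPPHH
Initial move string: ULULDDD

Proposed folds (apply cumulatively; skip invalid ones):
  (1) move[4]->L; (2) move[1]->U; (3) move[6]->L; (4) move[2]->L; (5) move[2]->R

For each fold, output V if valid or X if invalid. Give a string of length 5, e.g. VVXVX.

Answer: VVVVX

Derivation:
Initial: ULULDDD -> [(0, 0), (0, 1), (-1, 1), (-1, 2), (-2, 2), (-2, 1), (-2, 0), (-2, -1)]
Fold 1: move[4]->L => ULULLDD VALID
Fold 2: move[1]->U => UUULLDD VALID
Fold 3: move[6]->L => UUULLDL VALID
Fold 4: move[2]->L => UULLLDL VALID
Fold 5: move[2]->R => UURLLDL INVALID (collision), skipped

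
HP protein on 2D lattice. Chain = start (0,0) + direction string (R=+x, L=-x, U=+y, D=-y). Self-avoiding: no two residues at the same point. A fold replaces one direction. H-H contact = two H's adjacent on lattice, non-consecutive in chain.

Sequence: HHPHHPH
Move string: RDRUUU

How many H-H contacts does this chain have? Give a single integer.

Answer: 1

Derivation:
Positions: [(0, 0), (1, 0), (1, -1), (2, -1), (2, 0), (2, 1), (2, 2)]
H-H contact: residue 1 @(1,0) - residue 4 @(2, 0)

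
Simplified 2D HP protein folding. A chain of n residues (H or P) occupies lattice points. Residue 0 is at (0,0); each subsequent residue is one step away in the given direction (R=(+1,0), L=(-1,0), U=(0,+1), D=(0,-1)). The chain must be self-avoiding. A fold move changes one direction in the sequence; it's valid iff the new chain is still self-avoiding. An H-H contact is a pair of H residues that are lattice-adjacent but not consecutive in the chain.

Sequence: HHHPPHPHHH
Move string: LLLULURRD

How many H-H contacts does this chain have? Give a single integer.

Positions: [(0, 0), (-1, 0), (-2, 0), (-3, 0), (-3, 1), (-4, 1), (-4, 2), (-3, 2), (-2, 2), (-2, 1)]
H-H contact: residue 2 @(-2,0) - residue 9 @(-2, 1)

Answer: 1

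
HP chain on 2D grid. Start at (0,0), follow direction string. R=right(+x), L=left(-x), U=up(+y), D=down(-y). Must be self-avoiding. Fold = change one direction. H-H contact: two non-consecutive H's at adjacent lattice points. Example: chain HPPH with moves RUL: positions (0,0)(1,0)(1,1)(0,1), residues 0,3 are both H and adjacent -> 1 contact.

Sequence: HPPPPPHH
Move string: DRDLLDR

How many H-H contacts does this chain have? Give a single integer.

Answer: 0

Derivation:
Positions: [(0, 0), (0, -1), (1, -1), (1, -2), (0, -2), (-1, -2), (-1, -3), (0, -3)]
No H-H contacts found.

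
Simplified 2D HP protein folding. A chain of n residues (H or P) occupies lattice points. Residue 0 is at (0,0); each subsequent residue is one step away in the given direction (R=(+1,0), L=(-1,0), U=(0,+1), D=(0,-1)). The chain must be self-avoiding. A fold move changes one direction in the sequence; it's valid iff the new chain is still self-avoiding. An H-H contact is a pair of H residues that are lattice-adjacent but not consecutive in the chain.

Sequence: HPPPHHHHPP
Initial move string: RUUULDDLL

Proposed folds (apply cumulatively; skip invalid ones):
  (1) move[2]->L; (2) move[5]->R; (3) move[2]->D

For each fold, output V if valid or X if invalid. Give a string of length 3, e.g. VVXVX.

Answer: VXX

Derivation:
Initial: RUUULDDLL -> [(0, 0), (1, 0), (1, 1), (1, 2), (1, 3), (0, 3), (0, 2), (0, 1), (-1, 1), (-2, 1)]
Fold 1: move[2]->L => RULULDDLL VALID
Fold 2: move[5]->R => RULULRDLL INVALID (collision), skipped
Fold 3: move[2]->D => RUDULDDLL INVALID (collision), skipped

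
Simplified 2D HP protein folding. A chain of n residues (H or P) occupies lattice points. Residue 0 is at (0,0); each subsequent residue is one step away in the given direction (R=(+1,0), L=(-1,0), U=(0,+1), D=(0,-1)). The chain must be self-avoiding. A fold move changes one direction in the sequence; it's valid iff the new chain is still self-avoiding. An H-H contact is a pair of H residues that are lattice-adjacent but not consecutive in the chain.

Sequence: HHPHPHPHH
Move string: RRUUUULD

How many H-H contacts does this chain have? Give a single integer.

Answer: 1

Derivation:
Positions: [(0, 0), (1, 0), (2, 0), (2, 1), (2, 2), (2, 3), (2, 4), (1, 4), (1, 3)]
H-H contact: residue 5 @(2,3) - residue 8 @(1, 3)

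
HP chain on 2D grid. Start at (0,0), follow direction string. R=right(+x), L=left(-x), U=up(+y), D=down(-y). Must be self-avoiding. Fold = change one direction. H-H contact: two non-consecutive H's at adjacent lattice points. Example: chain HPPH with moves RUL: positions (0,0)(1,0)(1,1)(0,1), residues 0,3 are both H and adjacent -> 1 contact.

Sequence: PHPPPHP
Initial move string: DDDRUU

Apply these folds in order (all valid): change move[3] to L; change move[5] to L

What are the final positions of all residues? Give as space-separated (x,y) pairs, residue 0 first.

Answer: (0,0) (0,-1) (0,-2) (0,-3) (-1,-3) (-1,-2) (-2,-2)

Derivation:
Initial moves: DDDRUU
Fold: move[3]->L => DDDLUU (positions: [(0, 0), (0, -1), (0, -2), (0, -3), (-1, -3), (-1, -2), (-1, -1)])
Fold: move[5]->L => DDDLUL (positions: [(0, 0), (0, -1), (0, -2), (0, -3), (-1, -3), (-1, -2), (-2, -2)])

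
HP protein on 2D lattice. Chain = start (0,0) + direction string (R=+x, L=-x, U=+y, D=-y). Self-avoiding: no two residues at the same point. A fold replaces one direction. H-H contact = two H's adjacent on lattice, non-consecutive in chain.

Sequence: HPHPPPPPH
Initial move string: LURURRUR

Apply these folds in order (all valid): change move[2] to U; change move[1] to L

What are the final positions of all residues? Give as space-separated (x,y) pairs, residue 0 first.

Initial moves: LURURRUR
Fold: move[2]->U => LUUURRUR (positions: [(0, 0), (-1, 0), (-1, 1), (-1, 2), (-1, 3), (0, 3), (1, 3), (1, 4), (2, 4)])
Fold: move[1]->L => LLUURRUR (positions: [(0, 0), (-1, 0), (-2, 0), (-2, 1), (-2, 2), (-1, 2), (0, 2), (0, 3), (1, 3)])

Answer: (0,0) (-1,0) (-2,0) (-2,1) (-2,2) (-1,2) (0,2) (0,3) (1,3)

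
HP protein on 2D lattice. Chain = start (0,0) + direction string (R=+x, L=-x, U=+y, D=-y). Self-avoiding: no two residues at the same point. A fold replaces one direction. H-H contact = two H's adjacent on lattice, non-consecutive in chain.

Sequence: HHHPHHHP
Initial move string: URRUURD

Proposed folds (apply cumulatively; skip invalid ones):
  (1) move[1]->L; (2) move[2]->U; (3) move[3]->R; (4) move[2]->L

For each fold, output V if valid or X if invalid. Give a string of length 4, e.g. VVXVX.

Answer: XVVX

Derivation:
Initial: URRUURD -> [(0, 0), (0, 1), (1, 1), (2, 1), (2, 2), (2, 3), (3, 3), (3, 2)]
Fold 1: move[1]->L => ULRUURD INVALID (collision), skipped
Fold 2: move[2]->U => URUUURD VALID
Fold 3: move[3]->R => URURURD VALID
Fold 4: move[2]->L => URLRURD INVALID (collision), skipped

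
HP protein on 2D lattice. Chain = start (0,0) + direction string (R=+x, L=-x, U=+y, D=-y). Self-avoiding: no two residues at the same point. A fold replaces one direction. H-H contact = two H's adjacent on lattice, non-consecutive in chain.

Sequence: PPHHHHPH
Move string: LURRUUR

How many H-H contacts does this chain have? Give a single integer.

Answer: 0

Derivation:
Positions: [(0, 0), (-1, 0), (-1, 1), (0, 1), (1, 1), (1, 2), (1, 3), (2, 3)]
No H-H contacts found.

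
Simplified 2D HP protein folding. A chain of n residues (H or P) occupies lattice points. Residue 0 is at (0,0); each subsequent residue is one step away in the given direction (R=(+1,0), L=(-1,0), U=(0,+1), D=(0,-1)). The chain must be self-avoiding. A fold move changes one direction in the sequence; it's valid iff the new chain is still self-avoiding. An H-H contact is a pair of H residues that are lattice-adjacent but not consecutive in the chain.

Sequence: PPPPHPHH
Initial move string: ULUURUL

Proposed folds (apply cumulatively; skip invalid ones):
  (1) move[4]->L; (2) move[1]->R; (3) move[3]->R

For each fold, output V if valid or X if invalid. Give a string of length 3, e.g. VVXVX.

Initial: ULUURUL -> [(0, 0), (0, 1), (-1, 1), (-1, 2), (-1, 3), (0, 3), (0, 4), (-1, 4)]
Fold 1: move[4]->L => ULUULUL VALID
Fold 2: move[1]->R => URUULUL VALID
Fold 3: move[3]->R => URURLUL INVALID (collision), skipped

Answer: VVX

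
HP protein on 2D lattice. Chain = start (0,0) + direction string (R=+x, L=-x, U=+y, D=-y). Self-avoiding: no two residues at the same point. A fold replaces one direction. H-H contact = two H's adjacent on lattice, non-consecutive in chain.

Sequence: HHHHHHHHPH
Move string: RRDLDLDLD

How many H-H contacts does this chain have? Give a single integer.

Positions: [(0, 0), (1, 0), (2, 0), (2, -1), (1, -1), (1, -2), (0, -2), (0, -3), (-1, -3), (-1, -4)]
H-H contact: residue 1 @(1,0) - residue 4 @(1, -1)

Answer: 1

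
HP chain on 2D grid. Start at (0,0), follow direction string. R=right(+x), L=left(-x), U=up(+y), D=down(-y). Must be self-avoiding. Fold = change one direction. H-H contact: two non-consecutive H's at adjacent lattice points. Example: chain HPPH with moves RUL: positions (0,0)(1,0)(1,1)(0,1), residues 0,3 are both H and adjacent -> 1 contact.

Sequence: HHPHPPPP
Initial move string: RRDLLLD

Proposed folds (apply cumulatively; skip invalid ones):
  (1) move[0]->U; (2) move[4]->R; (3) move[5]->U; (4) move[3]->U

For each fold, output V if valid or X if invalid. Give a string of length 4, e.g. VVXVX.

Answer: XXXX

Derivation:
Initial: RRDLLLD -> [(0, 0), (1, 0), (2, 0), (2, -1), (1, -1), (0, -1), (-1, -1), (-1, -2)]
Fold 1: move[0]->U => URDLLLD INVALID (collision), skipped
Fold 2: move[4]->R => RRDLRLD INVALID (collision), skipped
Fold 3: move[5]->U => RRDLLUD INVALID (collision), skipped
Fold 4: move[3]->U => RRDULLD INVALID (collision), skipped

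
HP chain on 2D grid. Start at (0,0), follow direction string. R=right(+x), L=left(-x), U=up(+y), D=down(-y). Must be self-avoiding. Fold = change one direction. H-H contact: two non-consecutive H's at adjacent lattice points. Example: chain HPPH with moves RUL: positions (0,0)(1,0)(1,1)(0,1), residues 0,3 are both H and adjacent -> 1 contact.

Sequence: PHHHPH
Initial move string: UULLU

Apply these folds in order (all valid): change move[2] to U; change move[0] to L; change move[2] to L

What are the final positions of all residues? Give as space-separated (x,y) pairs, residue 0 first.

Initial moves: UULLU
Fold: move[2]->U => UUULU (positions: [(0, 0), (0, 1), (0, 2), (0, 3), (-1, 3), (-1, 4)])
Fold: move[0]->L => LUULU (positions: [(0, 0), (-1, 0), (-1, 1), (-1, 2), (-2, 2), (-2, 3)])
Fold: move[2]->L => LULLU (positions: [(0, 0), (-1, 0), (-1, 1), (-2, 1), (-3, 1), (-3, 2)])

Answer: (0,0) (-1,0) (-1,1) (-2,1) (-3,1) (-3,2)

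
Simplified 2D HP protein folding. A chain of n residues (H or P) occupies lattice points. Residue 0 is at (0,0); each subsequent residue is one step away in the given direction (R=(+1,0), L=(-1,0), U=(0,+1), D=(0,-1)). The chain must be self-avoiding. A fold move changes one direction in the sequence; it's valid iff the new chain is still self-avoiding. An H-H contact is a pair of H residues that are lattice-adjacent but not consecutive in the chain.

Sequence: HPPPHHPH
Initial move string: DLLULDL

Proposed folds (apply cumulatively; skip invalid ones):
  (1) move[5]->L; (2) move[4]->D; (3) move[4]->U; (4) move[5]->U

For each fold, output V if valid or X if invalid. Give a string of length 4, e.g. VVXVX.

Initial: DLLULDL -> [(0, 0), (0, -1), (-1, -1), (-2, -1), (-2, 0), (-3, 0), (-3, -1), (-4, -1)]
Fold 1: move[5]->L => DLLULLL VALID
Fold 2: move[4]->D => DLLUDLL INVALID (collision), skipped
Fold 3: move[4]->U => DLLUULL VALID
Fold 4: move[5]->U => DLLUUUL VALID

Answer: VXVV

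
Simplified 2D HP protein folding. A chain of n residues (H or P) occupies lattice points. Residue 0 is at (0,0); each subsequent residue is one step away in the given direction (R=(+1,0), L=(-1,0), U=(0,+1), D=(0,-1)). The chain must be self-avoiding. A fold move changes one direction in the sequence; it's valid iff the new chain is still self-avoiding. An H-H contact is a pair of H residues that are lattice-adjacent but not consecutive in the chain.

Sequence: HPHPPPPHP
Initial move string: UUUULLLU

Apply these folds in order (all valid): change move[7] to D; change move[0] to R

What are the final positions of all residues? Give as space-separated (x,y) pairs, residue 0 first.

Answer: (0,0) (1,0) (1,1) (1,2) (1,3) (0,3) (-1,3) (-2,3) (-2,2)

Derivation:
Initial moves: UUUULLLU
Fold: move[7]->D => UUUULLLD (positions: [(0, 0), (0, 1), (0, 2), (0, 3), (0, 4), (-1, 4), (-2, 4), (-3, 4), (-3, 3)])
Fold: move[0]->R => RUUULLLD (positions: [(0, 0), (1, 0), (1, 1), (1, 2), (1, 3), (0, 3), (-1, 3), (-2, 3), (-2, 2)])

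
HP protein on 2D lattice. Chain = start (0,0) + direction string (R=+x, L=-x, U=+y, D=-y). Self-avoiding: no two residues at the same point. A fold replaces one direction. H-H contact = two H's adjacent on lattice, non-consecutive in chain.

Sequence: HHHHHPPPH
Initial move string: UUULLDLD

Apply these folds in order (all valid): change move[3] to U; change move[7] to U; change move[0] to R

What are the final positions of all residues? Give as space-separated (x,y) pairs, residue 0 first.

Answer: (0,0) (1,0) (1,1) (1,2) (1,3) (0,3) (0,2) (-1,2) (-1,3)

Derivation:
Initial moves: UUULLDLD
Fold: move[3]->U => UUUULDLD (positions: [(0, 0), (0, 1), (0, 2), (0, 3), (0, 4), (-1, 4), (-1, 3), (-2, 3), (-2, 2)])
Fold: move[7]->U => UUUULDLU (positions: [(0, 0), (0, 1), (0, 2), (0, 3), (0, 4), (-1, 4), (-1, 3), (-2, 3), (-2, 4)])
Fold: move[0]->R => RUUULDLU (positions: [(0, 0), (1, 0), (1, 1), (1, 2), (1, 3), (0, 3), (0, 2), (-1, 2), (-1, 3)])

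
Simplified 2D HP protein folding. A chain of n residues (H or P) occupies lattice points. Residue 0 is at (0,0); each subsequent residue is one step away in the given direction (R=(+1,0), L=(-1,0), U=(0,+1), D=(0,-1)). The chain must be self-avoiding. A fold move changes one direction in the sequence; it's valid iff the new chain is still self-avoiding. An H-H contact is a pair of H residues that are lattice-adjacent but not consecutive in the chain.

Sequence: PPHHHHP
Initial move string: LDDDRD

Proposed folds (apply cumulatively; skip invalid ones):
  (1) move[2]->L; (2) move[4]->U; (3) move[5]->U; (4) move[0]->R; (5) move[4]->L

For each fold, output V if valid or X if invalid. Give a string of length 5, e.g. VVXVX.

Initial: LDDDRD -> [(0, 0), (-1, 0), (-1, -1), (-1, -2), (-1, -3), (0, -3), (0, -4)]
Fold 1: move[2]->L => LDLDRD VALID
Fold 2: move[4]->U => LDLDUD INVALID (collision), skipped
Fold 3: move[5]->U => LDLDRU INVALID (collision), skipped
Fold 4: move[0]->R => RDLDRD VALID
Fold 5: move[4]->L => RDLDLD VALID

Answer: VXXVV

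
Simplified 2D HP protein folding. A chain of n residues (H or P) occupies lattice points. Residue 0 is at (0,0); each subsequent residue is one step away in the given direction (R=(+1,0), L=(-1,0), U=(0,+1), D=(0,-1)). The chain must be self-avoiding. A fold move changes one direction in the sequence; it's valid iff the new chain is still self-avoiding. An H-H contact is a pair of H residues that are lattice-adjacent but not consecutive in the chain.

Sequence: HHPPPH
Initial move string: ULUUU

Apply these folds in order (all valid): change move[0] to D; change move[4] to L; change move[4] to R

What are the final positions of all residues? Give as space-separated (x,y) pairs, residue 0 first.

Initial moves: ULUUU
Fold: move[0]->D => DLUUU (positions: [(0, 0), (0, -1), (-1, -1), (-1, 0), (-1, 1), (-1, 2)])
Fold: move[4]->L => DLUUL (positions: [(0, 0), (0, -1), (-1, -1), (-1, 0), (-1, 1), (-2, 1)])
Fold: move[4]->R => DLUUR (positions: [(0, 0), (0, -1), (-1, -1), (-1, 0), (-1, 1), (0, 1)])

Answer: (0,0) (0,-1) (-1,-1) (-1,0) (-1,1) (0,1)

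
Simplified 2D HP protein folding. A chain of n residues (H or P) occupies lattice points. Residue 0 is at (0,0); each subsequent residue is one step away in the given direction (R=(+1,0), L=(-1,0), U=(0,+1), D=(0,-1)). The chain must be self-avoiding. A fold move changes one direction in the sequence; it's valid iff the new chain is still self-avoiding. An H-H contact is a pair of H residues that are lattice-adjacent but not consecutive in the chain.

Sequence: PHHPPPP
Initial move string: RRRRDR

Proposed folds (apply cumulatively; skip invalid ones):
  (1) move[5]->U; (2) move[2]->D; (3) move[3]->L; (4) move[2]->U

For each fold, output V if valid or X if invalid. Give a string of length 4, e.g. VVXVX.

Answer: XVVX

Derivation:
Initial: RRRRDR -> [(0, 0), (1, 0), (2, 0), (3, 0), (4, 0), (4, -1), (5, -1)]
Fold 1: move[5]->U => RRRRDU INVALID (collision), skipped
Fold 2: move[2]->D => RRDRDR VALID
Fold 3: move[3]->L => RRDLDR VALID
Fold 4: move[2]->U => RRULDR INVALID (collision), skipped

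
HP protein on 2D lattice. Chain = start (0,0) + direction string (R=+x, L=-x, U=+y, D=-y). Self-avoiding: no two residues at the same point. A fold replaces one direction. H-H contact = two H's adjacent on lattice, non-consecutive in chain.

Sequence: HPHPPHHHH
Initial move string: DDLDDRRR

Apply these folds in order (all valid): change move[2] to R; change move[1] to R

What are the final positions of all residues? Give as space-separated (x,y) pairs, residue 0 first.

Answer: (0,0) (0,-1) (1,-1) (2,-1) (2,-2) (2,-3) (3,-3) (4,-3) (5,-3)

Derivation:
Initial moves: DDLDDRRR
Fold: move[2]->R => DDRDDRRR (positions: [(0, 0), (0, -1), (0, -2), (1, -2), (1, -3), (1, -4), (2, -4), (3, -4), (4, -4)])
Fold: move[1]->R => DRRDDRRR (positions: [(0, 0), (0, -1), (1, -1), (2, -1), (2, -2), (2, -3), (3, -3), (4, -3), (5, -3)])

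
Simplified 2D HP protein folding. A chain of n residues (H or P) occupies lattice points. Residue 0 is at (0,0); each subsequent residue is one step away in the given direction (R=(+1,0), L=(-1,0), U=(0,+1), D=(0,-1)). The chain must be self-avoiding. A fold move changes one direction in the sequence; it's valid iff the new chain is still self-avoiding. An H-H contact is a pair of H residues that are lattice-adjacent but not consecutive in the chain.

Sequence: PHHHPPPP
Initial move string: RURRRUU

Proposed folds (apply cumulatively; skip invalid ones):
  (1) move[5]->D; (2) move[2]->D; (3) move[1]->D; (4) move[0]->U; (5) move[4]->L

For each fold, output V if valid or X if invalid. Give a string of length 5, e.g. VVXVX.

Answer: XXVXX

Derivation:
Initial: RURRRUU -> [(0, 0), (1, 0), (1, 1), (2, 1), (3, 1), (4, 1), (4, 2), (4, 3)]
Fold 1: move[5]->D => RURRRDU INVALID (collision), skipped
Fold 2: move[2]->D => RUDRRUU INVALID (collision), skipped
Fold 3: move[1]->D => RDRRRUU VALID
Fold 4: move[0]->U => UDRRRUU INVALID (collision), skipped
Fold 5: move[4]->L => RDRRLUU INVALID (collision), skipped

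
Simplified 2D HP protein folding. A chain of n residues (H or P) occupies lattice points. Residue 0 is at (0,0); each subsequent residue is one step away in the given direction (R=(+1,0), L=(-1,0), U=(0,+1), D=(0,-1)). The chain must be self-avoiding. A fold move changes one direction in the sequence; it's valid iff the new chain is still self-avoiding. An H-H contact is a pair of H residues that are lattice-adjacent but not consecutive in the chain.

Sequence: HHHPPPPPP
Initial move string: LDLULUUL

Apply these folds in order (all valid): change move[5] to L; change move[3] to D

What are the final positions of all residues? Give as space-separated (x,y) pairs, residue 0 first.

Initial moves: LDLULUUL
Fold: move[5]->L => LDLULLUL (positions: [(0, 0), (-1, 0), (-1, -1), (-2, -1), (-2, 0), (-3, 0), (-4, 0), (-4, 1), (-5, 1)])
Fold: move[3]->D => LDLDLLUL (positions: [(0, 0), (-1, 0), (-1, -1), (-2, -1), (-2, -2), (-3, -2), (-4, -2), (-4, -1), (-5, -1)])

Answer: (0,0) (-1,0) (-1,-1) (-2,-1) (-2,-2) (-3,-2) (-4,-2) (-4,-1) (-5,-1)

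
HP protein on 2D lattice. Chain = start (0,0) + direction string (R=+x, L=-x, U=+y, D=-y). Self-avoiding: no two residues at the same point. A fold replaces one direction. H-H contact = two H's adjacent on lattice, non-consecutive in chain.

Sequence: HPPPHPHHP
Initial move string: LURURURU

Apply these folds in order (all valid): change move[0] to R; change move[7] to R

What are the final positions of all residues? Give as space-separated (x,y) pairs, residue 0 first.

Initial moves: LURURURU
Fold: move[0]->R => RURURURU (positions: [(0, 0), (1, 0), (1, 1), (2, 1), (2, 2), (3, 2), (3, 3), (4, 3), (4, 4)])
Fold: move[7]->R => RURURURR (positions: [(0, 0), (1, 0), (1, 1), (2, 1), (2, 2), (3, 2), (3, 3), (4, 3), (5, 3)])

Answer: (0,0) (1,0) (1,1) (2,1) (2,2) (3,2) (3,3) (4,3) (5,3)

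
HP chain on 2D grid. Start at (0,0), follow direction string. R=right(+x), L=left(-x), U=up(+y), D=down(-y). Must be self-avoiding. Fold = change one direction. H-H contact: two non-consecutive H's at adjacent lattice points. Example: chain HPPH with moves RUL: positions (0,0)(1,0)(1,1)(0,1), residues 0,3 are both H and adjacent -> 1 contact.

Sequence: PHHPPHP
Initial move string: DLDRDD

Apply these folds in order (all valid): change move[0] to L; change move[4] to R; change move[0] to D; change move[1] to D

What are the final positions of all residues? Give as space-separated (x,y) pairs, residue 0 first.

Initial moves: DLDRDD
Fold: move[0]->L => LLDRDD (positions: [(0, 0), (-1, 0), (-2, 0), (-2, -1), (-1, -1), (-1, -2), (-1, -3)])
Fold: move[4]->R => LLDRRD (positions: [(0, 0), (-1, 0), (-2, 0), (-2, -1), (-1, -1), (0, -1), (0, -2)])
Fold: move[0]->D => DLDRRD (positions: [(0, 0), (0, -1), (-1, -1), (-1, -2), (0, -2), (1, -2), (1, -3)])
Fold: move[1]->D => DDDRRD (positions: [(0, 0), (0, -1), (0, -2), (0, -3), (1, -3), (2, -3), (2, -4)])

Answer: (0,0) (0,-1) (0,-2) (0,-3) (1,-3) (2,-3) (2,-4)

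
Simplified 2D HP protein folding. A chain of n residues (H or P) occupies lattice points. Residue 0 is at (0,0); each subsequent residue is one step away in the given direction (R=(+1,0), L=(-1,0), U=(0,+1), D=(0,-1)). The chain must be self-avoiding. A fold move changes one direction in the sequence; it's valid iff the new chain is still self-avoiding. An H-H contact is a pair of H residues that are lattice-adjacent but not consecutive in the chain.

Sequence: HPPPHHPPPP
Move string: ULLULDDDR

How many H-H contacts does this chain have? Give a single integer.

Positions: [(0, 0), (0, 1), (-1, 1), (-2, 1), (-2, 2), (-3, 2), (-3, 1), (-3, 0), (-3, -1), (-2, -1)]
No H-H contacts found.

Answer: 0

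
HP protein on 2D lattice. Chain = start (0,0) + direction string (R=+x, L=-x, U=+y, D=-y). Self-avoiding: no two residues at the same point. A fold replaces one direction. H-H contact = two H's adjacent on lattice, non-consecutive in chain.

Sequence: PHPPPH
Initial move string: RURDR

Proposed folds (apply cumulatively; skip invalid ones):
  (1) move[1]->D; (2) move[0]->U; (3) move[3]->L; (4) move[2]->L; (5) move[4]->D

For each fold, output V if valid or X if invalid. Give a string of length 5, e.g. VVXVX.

Answer: VXXVV

Derivation:
Initial: RURDR -> [(0, 0), (1, 0), (1, 1), (2, 1), (2, 0), (3, 0)]
Fold 1: move[1]->D => RDRDR VALID
Fold 2: move[0]->U => UDRDR INVALID (collision), skipped
Fold 3: move[3]->L => RDRLR INVALID (collision), skipped
Fold 4: move[2]->L => RDLDR VALID
Fold 5: move[4]->D => RDLDD VALID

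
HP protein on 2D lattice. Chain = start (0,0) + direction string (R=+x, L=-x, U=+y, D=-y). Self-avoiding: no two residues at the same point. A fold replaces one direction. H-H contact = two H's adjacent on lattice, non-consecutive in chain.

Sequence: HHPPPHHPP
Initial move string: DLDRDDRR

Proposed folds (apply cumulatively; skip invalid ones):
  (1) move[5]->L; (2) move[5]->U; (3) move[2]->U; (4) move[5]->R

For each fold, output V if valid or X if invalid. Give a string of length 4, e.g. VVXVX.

Initial: DLDRDDRR -> [(0, 0), (0, -1), (-1, -1), (-1, -2), (0, -2), (0, -3), (0, -4), (1, -4), (2, -4)]
Fold 1: move[5]->L => DLDRDLRR INVALID (collision), skipped
Fold 2: move[5]->U => DLDRDURR INVALID (collision), skipped
Fold 3: move[2]->U => DLURDDRR INVALID (collision), skipped
Fold 4: move[5]->R => DLDRDRRR VALID

Answer: XXXV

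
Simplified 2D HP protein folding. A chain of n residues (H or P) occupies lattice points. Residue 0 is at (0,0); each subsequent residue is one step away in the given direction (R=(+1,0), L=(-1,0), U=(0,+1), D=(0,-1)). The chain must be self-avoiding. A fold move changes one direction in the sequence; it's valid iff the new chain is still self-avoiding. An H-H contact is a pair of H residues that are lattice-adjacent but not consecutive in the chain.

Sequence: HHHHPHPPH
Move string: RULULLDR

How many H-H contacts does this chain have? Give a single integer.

Positions: [(0, 0), (1, 0), (1, 1), (0, 1), (0, 2), (-1, 2), (-2, 2), (-2, 1), (-1, 1)]
H-H contact: residue 0 @(0,0) - residue 3 @(0, 1)
H-H contact: residue 3 @(0,1) - residue 8 @(-1, 1)
H-H contact: residue 5 @(-1,2) - residue 8 @(-1, 1)

Answer: 3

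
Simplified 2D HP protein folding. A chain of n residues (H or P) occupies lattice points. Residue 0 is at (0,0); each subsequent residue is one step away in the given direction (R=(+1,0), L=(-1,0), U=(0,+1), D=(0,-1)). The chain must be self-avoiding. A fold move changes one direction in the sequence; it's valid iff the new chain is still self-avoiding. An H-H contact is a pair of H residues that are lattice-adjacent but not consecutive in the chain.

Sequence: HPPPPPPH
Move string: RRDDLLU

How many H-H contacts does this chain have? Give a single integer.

Answer: 1

Derivation:
Positions: [(0, 0), (1, 0), (2, 0), (2, -1), (2, -2), (1, -2), (0, -2), (0, -1)]
H-H contact: residue 0 @(0,0) - residue 7 @(0, -1)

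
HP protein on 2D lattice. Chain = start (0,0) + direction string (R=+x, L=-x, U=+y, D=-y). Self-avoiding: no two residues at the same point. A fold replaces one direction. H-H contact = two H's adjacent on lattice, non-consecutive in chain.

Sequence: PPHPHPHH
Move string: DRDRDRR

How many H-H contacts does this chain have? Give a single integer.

Positions: [(0, 0), (0, -1), (1, -1), (1, -2), (2, -2), (2, -3), (3, -3), (4, -3)]
No H-H contacts found.

Answer: 0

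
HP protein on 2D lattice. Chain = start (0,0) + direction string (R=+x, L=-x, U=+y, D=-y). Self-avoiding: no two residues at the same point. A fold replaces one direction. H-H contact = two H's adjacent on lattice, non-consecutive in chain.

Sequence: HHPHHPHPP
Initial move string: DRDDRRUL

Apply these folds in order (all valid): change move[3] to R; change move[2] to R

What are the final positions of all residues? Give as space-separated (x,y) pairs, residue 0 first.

Answer: (0,0) (0,-1) (1,-1) (2,-1) (3,-1) (4,-1) (5,-1) (5,0) (4,0)

Derivation:
Initial moves: DRDDRRUL
Fold: move[3]->R => DRDRRRUL (positions: [(0, 0), (0, -1), (1, -1), (1, -2), (2, -2), (3, -2), (4, -2), (4, -1), (3, -1)])
Fold: move[2]->R => DRRRRRUL (positions: [(0, 0), (0, -1), (1, -1), (2, -1), (3, -1), (4, -1), (5, -1), (5, 0), (4, 0)])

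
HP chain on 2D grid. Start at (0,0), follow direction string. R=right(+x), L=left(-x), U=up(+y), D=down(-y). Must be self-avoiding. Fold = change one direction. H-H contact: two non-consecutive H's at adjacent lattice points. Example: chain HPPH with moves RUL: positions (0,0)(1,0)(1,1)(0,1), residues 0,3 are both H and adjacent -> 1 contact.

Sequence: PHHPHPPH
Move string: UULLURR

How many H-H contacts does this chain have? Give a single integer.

Answer: 1

Derivation:
Positions: [(0, 0), (0, 1), (0, 2), (-1, 2), (-2, 2), (-2, 3), (-1, 3), (0, 3)]
H-H contact: residue 2 @(0,2) - residue 7 @(0, 3)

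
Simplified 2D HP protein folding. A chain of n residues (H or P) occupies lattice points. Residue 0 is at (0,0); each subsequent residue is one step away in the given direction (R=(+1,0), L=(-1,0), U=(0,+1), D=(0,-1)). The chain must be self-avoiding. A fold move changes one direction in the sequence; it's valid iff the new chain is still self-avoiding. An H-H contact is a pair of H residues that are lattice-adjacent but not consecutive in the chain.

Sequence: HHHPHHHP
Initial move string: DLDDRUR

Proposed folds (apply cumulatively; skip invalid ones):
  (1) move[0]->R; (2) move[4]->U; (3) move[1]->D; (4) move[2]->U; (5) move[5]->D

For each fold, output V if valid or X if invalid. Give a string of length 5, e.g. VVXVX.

Answer: XXVXV

Derivation:
Initial: DLDDRUR -> [(0, 0), (0, -1), (-1, -1), (-1, -2), (-1, -3), (0, -3), (0, -2), (1, -2)]
Fold 1: move[0]->R => RLDDRUR INVALID (collision), skipped
Fold 2: move[4]->U => DLDDUUR INVALID (collision), skipped
Fold 3: move[1]->D => DDDDRUR VALID
Fold 4: move[2]->U => DDUDRUR INVALID (collision), skipped
Fold 5: move[5]->D => DDDDRDR VALID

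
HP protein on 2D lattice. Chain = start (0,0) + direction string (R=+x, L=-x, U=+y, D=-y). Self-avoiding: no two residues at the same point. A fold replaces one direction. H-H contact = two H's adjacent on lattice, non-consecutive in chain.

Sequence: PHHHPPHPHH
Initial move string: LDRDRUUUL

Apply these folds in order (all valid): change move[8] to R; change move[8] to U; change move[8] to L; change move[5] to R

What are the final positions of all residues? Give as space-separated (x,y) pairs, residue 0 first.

Initial moves: LDRDRUUUL
Fold: move[8]->R => LDRDRUUUR (positions: [(0, 0), (-1, 0), (-1, -1), (0, -1), (0, -2), (1, -2), (1, -1), (1, 0), (1, 1), (2, 1)])
Fold: move[8]->U => LDRDRUUUU (positions: [(0, 0), (-1, 0), (-1, -1), (0, -1), (0, -2), (1, -2), (1, -1), (1, 0), (1, 1), (1, 2)])
Fold: move[8]->L => LDRDRUUUL (positions: [(0, 0), (-1, 0), (-1, -1), (0, -1), (0, -2), (1, -2), (1, -1), (1, 0), (1, 1), (0, 1)])
Fold: move[5]->R => LDRDRRUUL (positions: [(0, 0), (-1, 0), (-1, -1), (0, -1), (0, -2), (1, -2), (2, -2), (2, -1), (2, 0), (1, 0)])

Answer: (0,0) (-1,0) (-1,-1) (0,-1) (0,-2) (1,-2) (2,-2) (2,-1) (2,0) (1,0)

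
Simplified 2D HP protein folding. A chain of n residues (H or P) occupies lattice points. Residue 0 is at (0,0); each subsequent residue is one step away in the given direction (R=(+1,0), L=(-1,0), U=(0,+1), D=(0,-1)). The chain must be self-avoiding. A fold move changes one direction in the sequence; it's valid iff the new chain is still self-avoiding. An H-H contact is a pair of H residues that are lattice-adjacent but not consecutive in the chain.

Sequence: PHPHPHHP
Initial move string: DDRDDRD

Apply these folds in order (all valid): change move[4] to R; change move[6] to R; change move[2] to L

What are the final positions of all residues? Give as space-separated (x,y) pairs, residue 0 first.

Initial moves: DDRDDRD
Fold: move[4]->R => DDRDRRD (positions: [(0, 0), (0, -1), (0, -2), (1, -2), (1, -3), (2, -3), (3, -3), (3, -4)])
Fold: move[6]->R => DDRDRRR (positions: [(0, 0), (0, -1), (0, -2), (1, -2), (1, -3), (2, -3), (3, -3), (4, -3)])
Fold: move[2]->L => DDLDRRR (positions: [(0, 0), (0, -1), (0, -2), (-1, -2), (-1, -3), (0, -3), (1, -3), (2, -3)])

Answer: (0,0) (0,-1) (0,-2) (-1,-2) (-1,-3) (0,-3) (1,-3) (2,-3)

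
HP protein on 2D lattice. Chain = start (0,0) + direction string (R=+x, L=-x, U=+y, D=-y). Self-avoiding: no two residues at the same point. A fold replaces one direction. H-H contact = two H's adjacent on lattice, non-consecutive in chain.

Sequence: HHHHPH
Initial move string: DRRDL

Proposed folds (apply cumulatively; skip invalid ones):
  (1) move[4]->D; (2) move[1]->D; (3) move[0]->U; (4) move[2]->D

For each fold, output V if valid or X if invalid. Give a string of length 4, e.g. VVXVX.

Initial: DRRDL -> [(0, 0), (0, -1), (1, -1), (2, -1), (2, -2), (1, -2)]
Fold 1: move[4]->D => DRRDD VALID
Fold 2: move[1]->D => DDRDD VALID
Fold 3: move[0]->U => UDRDD INVALID (collision), skipped
Fold 4: move[2]->D => DDDDD VALID

Answer: VVXV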